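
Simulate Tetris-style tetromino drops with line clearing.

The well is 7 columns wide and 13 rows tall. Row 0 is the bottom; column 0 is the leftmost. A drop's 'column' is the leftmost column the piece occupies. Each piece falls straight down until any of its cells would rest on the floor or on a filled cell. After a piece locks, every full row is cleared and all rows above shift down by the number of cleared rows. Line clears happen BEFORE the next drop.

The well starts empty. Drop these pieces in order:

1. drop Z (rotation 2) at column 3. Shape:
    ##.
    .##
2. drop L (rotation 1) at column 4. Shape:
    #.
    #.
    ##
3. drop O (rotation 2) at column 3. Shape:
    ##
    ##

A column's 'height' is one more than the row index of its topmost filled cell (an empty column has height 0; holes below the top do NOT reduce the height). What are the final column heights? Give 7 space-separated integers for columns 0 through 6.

Drop 1: Z rot2 at col 3 lands with bottom-row=0; cleared 0 line(s) (total 0); column heights now [0 0 0 2 2 1 0], max=2
Drop 2: L rot1 at col 4 lands with bottom-row=2; cleared 0 line(s) (total 0); column heights now [0 0 0 2 5 3 0], max=5
Drop 3: O rot2 at col 3 lands with bottom-row=5; cleared 0 line(s) (total 0); column heights now [0 0 0 7 7 3 0], max=7

Answer: 0 0 0 7 7 3 0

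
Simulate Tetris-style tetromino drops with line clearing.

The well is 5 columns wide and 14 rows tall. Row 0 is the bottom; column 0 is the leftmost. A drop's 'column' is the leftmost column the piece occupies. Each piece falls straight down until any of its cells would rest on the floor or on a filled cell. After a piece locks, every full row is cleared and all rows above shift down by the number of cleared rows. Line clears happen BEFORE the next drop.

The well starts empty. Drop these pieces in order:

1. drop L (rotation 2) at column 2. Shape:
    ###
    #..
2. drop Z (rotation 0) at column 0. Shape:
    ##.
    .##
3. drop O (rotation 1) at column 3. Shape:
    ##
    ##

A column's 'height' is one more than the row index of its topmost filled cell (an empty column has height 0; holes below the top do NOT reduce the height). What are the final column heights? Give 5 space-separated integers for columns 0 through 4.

Drop 1: L rot2 at col 2 lands with bottom-row=0; cleared 0 line(s) (total 0); column heights now [0 0 2 2 2], max=2
Drop 2: Z rot0 at col 0 lands with bottom-row=2; cleared 0 line(s) (total 0); column heights now [4 4 3 2 2], max=4
Drop 3: O rot1 at col 3 lands with bottom-row=2; cleared 0 line(s) (total 0); column heights now [4 4 3 4 4], max=4

Answer: 4 4 3 4 4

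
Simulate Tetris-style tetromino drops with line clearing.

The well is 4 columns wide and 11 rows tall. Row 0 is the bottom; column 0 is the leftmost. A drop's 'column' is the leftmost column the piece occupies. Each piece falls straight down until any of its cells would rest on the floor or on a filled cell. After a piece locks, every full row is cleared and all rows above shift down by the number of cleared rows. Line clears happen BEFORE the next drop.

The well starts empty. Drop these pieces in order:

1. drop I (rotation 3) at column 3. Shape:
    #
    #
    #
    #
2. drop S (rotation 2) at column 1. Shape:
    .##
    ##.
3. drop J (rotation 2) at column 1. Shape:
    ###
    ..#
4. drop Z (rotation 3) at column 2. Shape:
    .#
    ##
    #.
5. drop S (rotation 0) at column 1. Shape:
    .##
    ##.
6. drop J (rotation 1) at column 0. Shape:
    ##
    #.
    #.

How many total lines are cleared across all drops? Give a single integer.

Drop 1: I rot3 at col 3 lands with bottom-row=0; cleared 0 line(s) (total 0); column heights now [0 0 0 4], max=4
Drop 2: S rot2 at col 1 lands with bottom-row=3; cleared 0 line(s) (total 0); column heights now [0 4 5 5], max=5
Drop 3: J rot2 at col 1 lands with bottom-row=5; cleared 0 line(s) (total 0); column heights now [0 7 7 7], max=7
Drop 4: Z rot3 at col 2 lands with bottom-row=7; cleared 0 line(s) (total 0); column heights now [0 7 9 10], max=10
Drop 5: S rot0 at col 1 lands with bottom-row=9; cleared 0 line(s) (total 0); column heights now [0 10 11 11], max=11
Drop 6: J rot1 at col 0 lands with bottom-row=8; cleared 2 line(s) (total 2); column heights now [9 7 9 9], max=9

Answer: 2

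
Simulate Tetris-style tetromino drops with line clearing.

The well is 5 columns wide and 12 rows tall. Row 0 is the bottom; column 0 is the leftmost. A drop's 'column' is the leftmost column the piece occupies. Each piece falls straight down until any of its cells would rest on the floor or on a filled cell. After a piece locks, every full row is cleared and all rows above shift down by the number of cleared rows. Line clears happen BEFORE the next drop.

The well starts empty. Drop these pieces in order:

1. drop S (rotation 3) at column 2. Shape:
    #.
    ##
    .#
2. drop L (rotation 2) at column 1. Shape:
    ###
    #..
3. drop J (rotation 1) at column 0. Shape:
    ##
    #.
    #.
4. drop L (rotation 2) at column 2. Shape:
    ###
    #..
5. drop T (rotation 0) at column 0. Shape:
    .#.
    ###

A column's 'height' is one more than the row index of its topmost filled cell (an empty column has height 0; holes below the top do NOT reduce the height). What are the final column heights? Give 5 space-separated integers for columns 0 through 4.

Answer: 7 8 7 6 6

Derivation:
Drop 1: S rot3 at col 2 lands with bottom-row=0; cleared 0 line(s) (total 0); column heights now [0 0 3 2 0], max=3
Drop 2: L rot2 at col 1 lands with bottom-row=2; cleared 0 line(s) (total 0); column heights now [0 4 4 4 0], max=4
Drop 3: J rot1 at col 0 lands with bottom-row=2; cleared 0 line(s) (total 0); column heights now [5 5 4 4 0], max=5
Drop 4: L rot2 at col 2 lands with bottom-row=4; cleared 0 line(s) (total 0); column heights now [5 5 6 6 6], max=6
Drop 5: T rot0 at col 0 lands with bottom-row=6; cleared 0 line(s) (total 0); column heights now [7 8 7 6 6], max=8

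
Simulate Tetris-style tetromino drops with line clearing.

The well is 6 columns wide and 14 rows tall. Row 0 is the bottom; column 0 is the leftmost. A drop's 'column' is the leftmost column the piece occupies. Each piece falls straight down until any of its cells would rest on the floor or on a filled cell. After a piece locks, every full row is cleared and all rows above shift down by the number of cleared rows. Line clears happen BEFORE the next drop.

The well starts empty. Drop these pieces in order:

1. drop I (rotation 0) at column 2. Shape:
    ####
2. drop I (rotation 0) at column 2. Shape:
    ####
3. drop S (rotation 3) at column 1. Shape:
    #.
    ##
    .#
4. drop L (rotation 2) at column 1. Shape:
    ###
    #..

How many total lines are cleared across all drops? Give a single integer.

Answer: 0

Derivation:
Drop 1: I rot0 at col 2 lands with bottom-row=0; cleared 0 line(s) (total 0); column heights now [0 0 1 1 1 1], max=1
Drop 2: I rot0 at col 2 lands with bottom-row=1; cleared 0 line(s) (total 0); column heights now [0 0 2 2 2 2], max=2
Drop 3: S rot3 at col 1 lands with bottom-row=2; cleared 0 line(s) (total 0); column heights now [0 5 4 2 2 2], max=5
Drop 4: L rot2 at col 1 lands with bottom-row=5; cleared 0 line(s) (total 0); column heights now [0 7 7 7 2 2], max=7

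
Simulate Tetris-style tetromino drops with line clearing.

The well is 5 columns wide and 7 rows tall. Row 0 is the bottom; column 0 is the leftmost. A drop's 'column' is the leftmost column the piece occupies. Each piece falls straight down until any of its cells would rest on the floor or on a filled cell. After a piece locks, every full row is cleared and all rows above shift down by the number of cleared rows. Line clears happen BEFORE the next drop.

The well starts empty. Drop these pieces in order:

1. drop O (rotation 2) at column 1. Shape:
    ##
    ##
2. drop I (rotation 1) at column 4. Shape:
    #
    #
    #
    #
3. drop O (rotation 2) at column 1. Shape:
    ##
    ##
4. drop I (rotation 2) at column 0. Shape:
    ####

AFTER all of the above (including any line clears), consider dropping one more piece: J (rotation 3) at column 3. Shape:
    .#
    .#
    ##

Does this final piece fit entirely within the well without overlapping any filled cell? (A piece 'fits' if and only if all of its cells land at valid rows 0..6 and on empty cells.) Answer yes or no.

Answer: no

Derivation:
Drop 1: O rot2 at col 1 lands with bottom-row=0; cleared 0 line(s) (total 0); column heights now [0 2 2 0 0], max=2
Drop 2: I rot1 at col 4 lands with bottom-row=0; cleared 0 line(s) (total 0); column heights now [0 2 2 0 4], max=4
Drop 3: O rot2 at col 1 lands with bottom-row=2; cleared 0 line(s) (total 0); column heights now [0 4 4 0 4], max=4
Drop 4: I rot2 at col 0 lands with bottom-row=4; cleared 0 line(s) (total 0); column heights now [5 5 5 5 4], max=5
Test piece J rot3 at col 3 (width 2): heights before test = [5 5 5 5 4]; fits = False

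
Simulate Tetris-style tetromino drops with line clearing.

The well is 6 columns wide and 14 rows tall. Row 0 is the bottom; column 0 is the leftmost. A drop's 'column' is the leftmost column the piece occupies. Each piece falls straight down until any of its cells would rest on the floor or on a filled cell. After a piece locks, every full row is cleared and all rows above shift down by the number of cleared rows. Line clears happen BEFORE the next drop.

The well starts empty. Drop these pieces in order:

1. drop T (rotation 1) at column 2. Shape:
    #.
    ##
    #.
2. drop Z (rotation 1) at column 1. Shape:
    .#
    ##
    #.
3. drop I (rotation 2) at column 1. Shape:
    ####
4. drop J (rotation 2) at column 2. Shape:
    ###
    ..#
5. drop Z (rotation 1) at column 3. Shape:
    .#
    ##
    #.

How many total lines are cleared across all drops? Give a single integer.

Drop 1: T rot1 at col 2 lands with bottom-row=0; cleared 0 line(s) (total 0); column heights now [0 0 3 2 0 0], max=3
Drop 2: Z rot1 at col 1 lands with bottom-row=2; cleared 0 line(s) (total 0); column heights now [0 4 5 2 0 0], max=5
Drop 3: I rot2 at col 1 lands with bottom-row=5; cleared 0 line(s) (total 0); column heights now [0 6 6 6 6 0], max=6
Drop 4: J rot2 at col 2 lands with bottom-row=6; cleared 0 line(s) (total 0); column heights now [0 6 8 8 8 0], max=8
Drop 5: Z rot1 at col 3 lands with bottom-row=8; cleared 0 line(s) (total 0); column heights now [0 6 8 10 11 0], max=11

Answer: 0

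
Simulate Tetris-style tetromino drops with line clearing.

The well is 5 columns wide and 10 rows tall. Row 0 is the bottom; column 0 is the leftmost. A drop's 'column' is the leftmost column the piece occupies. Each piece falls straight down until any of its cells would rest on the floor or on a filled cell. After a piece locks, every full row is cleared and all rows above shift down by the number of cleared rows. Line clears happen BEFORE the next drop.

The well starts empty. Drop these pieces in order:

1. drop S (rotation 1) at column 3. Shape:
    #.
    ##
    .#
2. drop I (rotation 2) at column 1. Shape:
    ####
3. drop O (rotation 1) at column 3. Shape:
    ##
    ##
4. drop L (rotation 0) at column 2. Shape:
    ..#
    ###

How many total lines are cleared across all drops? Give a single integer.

Answer: 0

Derivation:
Drop 1: S rot1 at col 3 lands with bottom-row=0; cleared 0 line(s) (total 0); column heights now [0 0 0 3 2], max=3
Drop 2: I rot2 at col 1 lands with bottom-row=3; cleared 0 line(s) (total 0); column heights now [0 4 4 4 4], max=4
Drop 3: O rot1 at col 3 lands with bottom-row=4; cleared 0 line(s) (total 0); column heights now [0 4 4 6 6], max=6
Drop 4: L rot0 at col 2 lands with bottom-row=6; cleared 0 line(s) (total 0); column heights now [0 4 7 7 8], max=8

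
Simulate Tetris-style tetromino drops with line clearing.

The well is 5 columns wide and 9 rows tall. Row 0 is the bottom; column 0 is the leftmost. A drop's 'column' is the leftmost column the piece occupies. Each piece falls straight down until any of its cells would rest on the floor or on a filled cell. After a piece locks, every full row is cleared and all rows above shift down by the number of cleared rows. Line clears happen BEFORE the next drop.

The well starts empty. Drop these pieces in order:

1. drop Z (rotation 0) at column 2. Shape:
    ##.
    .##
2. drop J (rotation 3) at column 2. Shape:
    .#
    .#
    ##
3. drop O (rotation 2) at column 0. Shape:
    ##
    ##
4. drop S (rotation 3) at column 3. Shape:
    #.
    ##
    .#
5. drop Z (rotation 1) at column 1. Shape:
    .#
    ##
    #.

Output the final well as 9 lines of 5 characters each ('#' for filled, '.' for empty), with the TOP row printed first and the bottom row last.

Answer: .....
.....
...#.
...##
..###
.###.
.###.
####.
##.##

Derivation:
Drop 1: Z rot0 at col 2 lands with bottom-row=0; cleared 0 line(s) (total 0); column heights now [0 0 2 2 1], max=2
Drop 2: J rot3 at col 2 lands with bottom-row=2; cleared 0 line(s) (total 0); column heights now [0 0 3 5 1], max=5
Drop 3: O rot2 at col 0 lands with bottom-row=0; cleared 0 line(s) (total 0); column heights now [2 2 3 5 1], max=5
Drop 4: S rot3 at col 3 lands with bottom-row=4; cleared 0 line(s) (total 0); column heights now [2 2 3 7 6], max=7
Drop 5: Z rot1 at col 1 lands with bottom-row=2; cleared 0 line(s) (total 0); column heights now [2 4 5 7 6], max=7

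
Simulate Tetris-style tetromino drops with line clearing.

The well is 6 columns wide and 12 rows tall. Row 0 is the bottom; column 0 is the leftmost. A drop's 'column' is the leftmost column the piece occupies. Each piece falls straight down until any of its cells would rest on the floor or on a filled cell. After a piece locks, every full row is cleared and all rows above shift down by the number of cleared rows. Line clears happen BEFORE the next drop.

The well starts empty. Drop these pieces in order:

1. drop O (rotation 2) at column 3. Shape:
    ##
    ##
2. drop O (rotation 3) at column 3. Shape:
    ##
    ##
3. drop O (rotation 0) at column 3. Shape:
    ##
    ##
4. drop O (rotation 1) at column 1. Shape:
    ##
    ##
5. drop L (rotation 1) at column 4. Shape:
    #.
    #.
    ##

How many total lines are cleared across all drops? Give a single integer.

Drop 1: O rot2 at col 3 lands with bottom-row=0; cleared 0 line(s) (total 0); column heights now [0 0 0 2 2 0], max=2
Drop 2: O rot3 at col 3 lands with bottom-row=2; cleared 0 line(s) (total 0); column heights now [0 0 0 4 4 0], max=4
Drop 3: O rot0 at col 3 lands with bottom-row=4; cleared 0 line(s) (total 0); column heights now [0 0 0 6 6 0], max=6
Drop 4: O rot1 at col 1 lands with bottom-row=0; cleared 0 line(s) (total 0); column heights now [0 2 2 6 6 0], max=6
Drop 5: L rot1 at col 4 lands with bottom-row=6; cleared 0 line(s) (total 0); column heights now [0 2 2 6 9 7], max=9

Answer: 0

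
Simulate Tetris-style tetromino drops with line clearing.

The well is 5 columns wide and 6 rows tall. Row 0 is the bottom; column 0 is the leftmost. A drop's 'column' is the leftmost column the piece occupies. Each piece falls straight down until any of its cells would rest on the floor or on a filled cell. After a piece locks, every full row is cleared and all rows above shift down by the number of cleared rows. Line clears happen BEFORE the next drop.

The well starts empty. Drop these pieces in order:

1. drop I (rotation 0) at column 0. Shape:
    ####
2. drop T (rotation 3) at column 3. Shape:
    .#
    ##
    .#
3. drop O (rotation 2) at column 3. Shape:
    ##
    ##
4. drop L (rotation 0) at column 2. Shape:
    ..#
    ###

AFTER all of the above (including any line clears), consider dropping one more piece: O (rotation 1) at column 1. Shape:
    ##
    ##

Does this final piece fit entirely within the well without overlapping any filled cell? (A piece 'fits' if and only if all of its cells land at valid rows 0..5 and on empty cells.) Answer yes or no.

Answer: no

Derivation:
Drop 1: I rot0 at col 0 lands with bottom-row=0; cleared 0 line(s) (total 0); column heights now [1 1 1 1 0], max=1
Drop 2: T rot3 at col 3 lands with bottom-row=0; cleared 1 line(s) (total 1); column heights now [0 0 0 1 2], max=2
Drop 3: O rot2 at col 3 lands with bottom-row=2; cleared 0 line(s) (total 1); column heights now [0 0 0 4 4], max=4
Drop 4: L rot0 at col 2 lands with bottom-row=4; cleared 0 line(s) (total 1); column heights now [0 0 5 5 6], max=6
Test piece O rot1 at col 1 (width 2): heights before test = [0 0 5 5 6]; fits = False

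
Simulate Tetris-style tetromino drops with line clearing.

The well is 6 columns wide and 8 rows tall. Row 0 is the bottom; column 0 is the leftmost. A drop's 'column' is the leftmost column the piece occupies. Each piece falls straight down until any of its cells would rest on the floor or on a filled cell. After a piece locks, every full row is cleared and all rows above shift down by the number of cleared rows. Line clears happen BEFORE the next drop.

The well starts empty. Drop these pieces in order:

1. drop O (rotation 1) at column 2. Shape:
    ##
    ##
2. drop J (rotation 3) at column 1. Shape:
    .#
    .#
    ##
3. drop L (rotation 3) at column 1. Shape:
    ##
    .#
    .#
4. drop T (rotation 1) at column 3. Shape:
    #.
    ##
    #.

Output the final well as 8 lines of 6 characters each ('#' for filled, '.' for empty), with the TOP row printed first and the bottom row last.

Drop 1: O rot1 at col 2 lands with bottom-row=0; cleared 0 line(s) (total 0); column heights now [0 0 2 2 0 0], max=2
Drop 2: J rot3 at col 1 lands with bottom-row=2; cleared 0 line(s) (total 0); column heights now [0 3 5 2 0 0], max=5
Drop 3: L rot3 at col 1 lands with bottom-row=5; cleared 0 line(s) (total 0); column heights now [0 8 8 2 0 0], max=8
Drop 4: T rot1 at col 3 lands with bottom-row=2; cleared 0 line(s) (total 0); column heights now [0 8 8 5 4 0], max=8

Answer: .##...
..#...
..#...
..##..
..###.
.###..
..##..
..##..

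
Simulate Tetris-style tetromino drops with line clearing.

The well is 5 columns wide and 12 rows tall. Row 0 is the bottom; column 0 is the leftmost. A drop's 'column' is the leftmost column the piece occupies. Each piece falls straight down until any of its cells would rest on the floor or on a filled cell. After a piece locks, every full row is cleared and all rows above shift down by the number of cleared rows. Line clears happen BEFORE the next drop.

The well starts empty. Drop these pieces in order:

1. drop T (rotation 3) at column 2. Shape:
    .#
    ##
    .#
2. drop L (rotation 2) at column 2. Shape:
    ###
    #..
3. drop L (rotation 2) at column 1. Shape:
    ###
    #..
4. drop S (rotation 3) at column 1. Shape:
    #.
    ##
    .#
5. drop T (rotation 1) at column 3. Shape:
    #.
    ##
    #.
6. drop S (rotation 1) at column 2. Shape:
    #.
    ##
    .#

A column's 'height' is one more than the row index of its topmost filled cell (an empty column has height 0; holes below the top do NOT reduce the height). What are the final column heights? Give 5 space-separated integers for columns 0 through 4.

Answer: 0 8 11 10 7

Derivation:
Drop 1: T rot3 at col 2 lands with bottom-row=0; cleared 0 line(s) (total 0); column heights now [0 0 2 3 0], max=3
Drop 2: L rot2 at col 2 lands with bottom-row=2; cleared 0 line(s) (total 0); column heights now [0 0 4 4 4], max=4
Drop 3: L rot2 at col 1 lands with bottom-row=3; cleared 0 line(s) (total 0); column heights now [0 5 5 5 4], max=5
Drop 4: S rot3 at col 1 lands with bottom-row=5; cleared 0 line(s) (total 0); column heights now [0 8 7 5 4], max=8
Drop 5: T rot1 at col 3 lands with bottom-row=5; cleared 0 line(s) (total 0); column heights now [0 8 7 8 7], max=8
Drop 6: S rot1 at col 2 lands with bottom-row=8; cleared 0 line(s) (total 0); column heights now [0 8 11 10 7], max=11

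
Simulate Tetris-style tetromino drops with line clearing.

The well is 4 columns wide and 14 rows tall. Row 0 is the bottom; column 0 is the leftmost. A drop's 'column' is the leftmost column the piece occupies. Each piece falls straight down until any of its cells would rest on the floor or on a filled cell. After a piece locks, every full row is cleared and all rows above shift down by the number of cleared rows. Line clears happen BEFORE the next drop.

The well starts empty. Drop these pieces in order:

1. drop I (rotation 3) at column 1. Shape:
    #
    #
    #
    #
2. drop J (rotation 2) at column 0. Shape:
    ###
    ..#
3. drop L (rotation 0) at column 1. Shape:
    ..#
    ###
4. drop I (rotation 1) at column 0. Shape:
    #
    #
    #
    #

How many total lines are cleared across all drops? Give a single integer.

Answer: 1

Derivation:
Drop 1: I rot3 at col 1 lands with bottom-row=0; cleared 0 line(s) (total 0); column heights now [0 4 0 0], max=4
Drop 2: J rot2 at col 0 lands with bottom-row=3; cleared 0 line(s) (total 0); column heights now [5 5 5 0], max=5
Drop 3: L rot0 at col 1 lands with bottom-row=5; cleared 0 line(s) (total 0); column heights now [5 6 6 7], max=7
Drop 4: I rot1 at col 0 lands with bottom-row=5; cleared 1 line(s) (total 1); column heights now [8 5 5 6], max=8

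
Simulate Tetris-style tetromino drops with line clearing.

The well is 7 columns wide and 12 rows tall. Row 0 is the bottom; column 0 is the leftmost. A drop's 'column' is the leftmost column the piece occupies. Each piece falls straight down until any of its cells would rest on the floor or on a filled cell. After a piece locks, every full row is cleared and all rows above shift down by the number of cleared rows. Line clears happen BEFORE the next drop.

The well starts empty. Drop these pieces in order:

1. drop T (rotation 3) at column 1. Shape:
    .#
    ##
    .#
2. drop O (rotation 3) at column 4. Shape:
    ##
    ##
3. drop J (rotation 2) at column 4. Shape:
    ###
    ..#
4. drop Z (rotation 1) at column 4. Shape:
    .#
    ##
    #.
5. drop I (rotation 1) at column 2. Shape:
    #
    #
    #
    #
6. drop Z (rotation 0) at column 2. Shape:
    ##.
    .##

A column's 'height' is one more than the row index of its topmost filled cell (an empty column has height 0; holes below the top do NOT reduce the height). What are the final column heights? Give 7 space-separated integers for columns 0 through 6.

Answer: 0 2 8 8 7 6 3

Derivation:
Drop 1: T rot3 at col 1 lands with bottom-row=0; cleared 0 line(s) (total 0); column heights now [0 2 3 0 0 0 0], max=3
Drop 2: O rot3 at col 4 lands with bottom-row=0; cleared 0 line(s) (total 0); column heights now [0 2 3 0 2 2 0], max=3
Drop 3: J rot2 at col 4 lands with bottom-row=1; cleared 0 line(s) (total 0); column heights now [0 2 3 0 3 3 3], max=3
Drop 4: Z rot1 at col 4 lands with bottom-row=3; cleared 0 line(s) (total 0); column heights now [0 2 3 0 5 6 3], max=6
Drop 5: I rot1 at col 2 lands with bottom-row=3; cleared 0 line(s) (total 0); column heights now [0 2 7 0 5 6 3], max=7
Drop 6: Z rot0 at col 2 lands with bottom-row=6; cleared 0 line(s) (total 0); column heights now [0 2 8 8 7 6 3], max=8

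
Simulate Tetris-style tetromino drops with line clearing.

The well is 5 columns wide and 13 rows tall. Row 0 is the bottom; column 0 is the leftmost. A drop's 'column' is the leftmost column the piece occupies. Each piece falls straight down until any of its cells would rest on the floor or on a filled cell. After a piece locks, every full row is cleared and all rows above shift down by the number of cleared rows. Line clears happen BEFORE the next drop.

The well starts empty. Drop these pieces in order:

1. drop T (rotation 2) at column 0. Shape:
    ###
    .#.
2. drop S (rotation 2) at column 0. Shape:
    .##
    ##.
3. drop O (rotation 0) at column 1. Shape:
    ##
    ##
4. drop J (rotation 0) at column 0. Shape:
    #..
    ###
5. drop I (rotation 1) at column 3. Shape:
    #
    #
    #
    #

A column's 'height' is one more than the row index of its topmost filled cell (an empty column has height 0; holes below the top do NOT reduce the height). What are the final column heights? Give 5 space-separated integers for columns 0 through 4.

Answer: 8 7 7 4 0

Derivation:
Drop 1: T rot2 at col 0 lands with bottom-row=0; cleared 0 line(s) (total 0); column heights now [2 2 2 0 0], max=2
Drop 2: S rot2 at col 0 lands with bottom-row=2; cleared 0 line(s) (total 0); column heights now [3 4 4 0 0], max=4
Drop 3: O rot0 at col 1 lands with bottom-row=4; cleared 0 line(s) (total 0); column heights now [3 6 6 0 0], max=6
Drop 4: J rot0 at col 0 lands with bottom-row=6; cleared 0 line(s) (total 0); column heights now [8 7 7 0 0], max=8
Drop 5: I rot1 at col 3 lands with bottom-row=0; cleared 0 line(s) (total 0); column heights now [8 7 7 4 0], max=8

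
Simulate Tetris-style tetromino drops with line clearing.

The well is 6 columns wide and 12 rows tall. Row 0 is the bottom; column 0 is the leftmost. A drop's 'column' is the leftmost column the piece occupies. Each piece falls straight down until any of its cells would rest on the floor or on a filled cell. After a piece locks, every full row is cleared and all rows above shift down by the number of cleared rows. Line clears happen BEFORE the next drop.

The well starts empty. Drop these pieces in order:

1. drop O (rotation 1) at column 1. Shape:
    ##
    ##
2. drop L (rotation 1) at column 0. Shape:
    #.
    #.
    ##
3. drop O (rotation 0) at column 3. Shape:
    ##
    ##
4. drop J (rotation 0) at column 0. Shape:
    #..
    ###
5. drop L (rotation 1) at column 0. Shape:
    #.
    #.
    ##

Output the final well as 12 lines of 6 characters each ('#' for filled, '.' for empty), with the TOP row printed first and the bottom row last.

Drop 1: O rot1 at col 1 lands with bottom-row=0; cleared 0 line(s) (total 0); column heights now [0 2 2 0 0 0], max=2
Drop 2: L rot1 at col 0 lands with bottom-row=2; cleared 0 line(s) (total 0); column heights now [5 3 2 0 0 0], max=5
Drop 3: O rot0 at col 3 lands with bottom-row=0; cleared 0 line(s) (total 0); column heights now [5 3 2 2 2 0], max=5
Drop 4: J rot0 at col 0 lands with bottom-row=5; cleared 0 line(s) (total 0); column heights now [7 6 6 2 2 0], max=7
Drop 5: L rot1 at col 0 lands with bottom-row=7; cleared 0 line(s) (total 0); column heights now [10 8 6 2 2 0], max=10

Answer: ......
......
#.....
#.....
##....
#.....
###...
#.....
#.....
##....
.####.
.####.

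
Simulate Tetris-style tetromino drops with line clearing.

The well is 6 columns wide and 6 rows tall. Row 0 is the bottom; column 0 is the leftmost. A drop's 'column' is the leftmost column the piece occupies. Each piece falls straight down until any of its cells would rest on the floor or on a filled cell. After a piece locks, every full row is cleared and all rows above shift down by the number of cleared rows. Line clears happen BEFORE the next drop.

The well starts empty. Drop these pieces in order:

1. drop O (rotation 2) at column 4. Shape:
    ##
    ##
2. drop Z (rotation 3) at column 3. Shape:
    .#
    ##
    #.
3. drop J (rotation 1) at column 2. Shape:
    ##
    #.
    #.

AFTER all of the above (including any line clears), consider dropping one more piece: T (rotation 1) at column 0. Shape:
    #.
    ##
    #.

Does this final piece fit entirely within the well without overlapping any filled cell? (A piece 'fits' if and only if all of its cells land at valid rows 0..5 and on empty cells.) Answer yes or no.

Drop 1: O rot2 at col 4 lands with bottom-row=0; cleared 0 line(s) (total 0); column heights now [0 0 0 0 2 2], max=2
Drop 2: Z rot3 at col 3 lands with bottom-row=1; cleared 0 line(s) (total 0); column heights now [0 0 0 3 4 2], max=4
Drop 3: J rot1 at col 2 lands with bottom-row=1; cleared 0 line(s) (total 0); column heights now [0 0 4 4 4 2], max=4
Test piece T rot1 at col 0 (width 2): heights before test = [0 0 4 4 4 2]; fits = True

Answer: yes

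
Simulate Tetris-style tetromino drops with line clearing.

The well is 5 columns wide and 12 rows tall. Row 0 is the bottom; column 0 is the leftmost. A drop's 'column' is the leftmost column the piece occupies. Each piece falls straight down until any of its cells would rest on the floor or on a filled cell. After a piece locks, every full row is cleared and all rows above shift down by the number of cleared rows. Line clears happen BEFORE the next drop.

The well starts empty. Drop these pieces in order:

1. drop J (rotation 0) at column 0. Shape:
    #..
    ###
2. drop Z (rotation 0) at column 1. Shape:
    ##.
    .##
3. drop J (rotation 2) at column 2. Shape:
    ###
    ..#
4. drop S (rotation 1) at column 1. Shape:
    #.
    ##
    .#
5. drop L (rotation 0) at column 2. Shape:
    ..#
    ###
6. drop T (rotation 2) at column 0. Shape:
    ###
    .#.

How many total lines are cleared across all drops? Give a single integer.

Answer: 0

Derivation:
Drop 1: J rot0 at col 0 lands with bottom-row=0; cleared 0 line(s) (total 0); column heights now [2 1 1 0 0], max=2
Drop 2: Z rot0 at col 1 lands with bottom-row=1; cleared 0 line(s) (total 0); column heights now [2 3 3 2 0], max=3
Drop 3: J rot2 at col 2 lands with bottom-row=2; cleared 0 line(s) (total 0); column heights now [2 3 4 4 4], max=4
Drop 4: S rot1 at col 1 lands with bottom-row=4; cleared 0 line(s) (total 0); column heights now [2 7 6 4 4], max=7
Drop 5: L rot0 at col 2 lands with bottom-row=6; cleared 0 line(s) (total 0); column heights now [2 7 7 7 8], max=8
Drop 6: T rot2 at col 0 lands with bottom-row=7; cleared 0 line(s) (total 0); column heights now [9 9 9 7 8], max=9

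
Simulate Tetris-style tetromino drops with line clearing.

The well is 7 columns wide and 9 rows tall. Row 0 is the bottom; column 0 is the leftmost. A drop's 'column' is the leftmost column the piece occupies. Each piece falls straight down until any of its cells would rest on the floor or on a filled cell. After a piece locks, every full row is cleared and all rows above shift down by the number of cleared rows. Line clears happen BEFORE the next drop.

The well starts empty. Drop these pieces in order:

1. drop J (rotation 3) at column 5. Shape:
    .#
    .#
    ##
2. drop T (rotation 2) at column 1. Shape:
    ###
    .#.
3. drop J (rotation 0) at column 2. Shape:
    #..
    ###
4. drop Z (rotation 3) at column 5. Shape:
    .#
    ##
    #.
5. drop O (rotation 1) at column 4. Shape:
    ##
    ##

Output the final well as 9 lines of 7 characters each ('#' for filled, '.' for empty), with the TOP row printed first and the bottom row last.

Drop 1: J rot3 at col 5 lands with bottom-row=0; cleared 0 line(s) (total 0); column heights now [0 0 0 0 0 1 3], max=3
Drop 2: T rot2 at col 1 lands with bottom-row=0; cleared 0 line(s) (total 0); column heights now [0 2 2 2 0 1 3], max=3
Drop 3: J rot0 at col 2 lands with bottom-row=2; cleared 0 line(s) (total 0); column heights now [0 2 4 3 3 1 3], max=4
Drop 4: Z rot3 at col 5 lands with bottom-row=2; cleared 0 line(s) (total 0); column heights now [0 2 4 3 3 4 5], max=5
Drop 5: O rot1 at col 4 lands with bottom-row=4; cleared 0 line(s) (total 0); column heights now [0 2 4 3 6 6 5], max=6

Answer: .......
.......
.......
....##.
....###
..#..##
..#####
.###..#
..#..##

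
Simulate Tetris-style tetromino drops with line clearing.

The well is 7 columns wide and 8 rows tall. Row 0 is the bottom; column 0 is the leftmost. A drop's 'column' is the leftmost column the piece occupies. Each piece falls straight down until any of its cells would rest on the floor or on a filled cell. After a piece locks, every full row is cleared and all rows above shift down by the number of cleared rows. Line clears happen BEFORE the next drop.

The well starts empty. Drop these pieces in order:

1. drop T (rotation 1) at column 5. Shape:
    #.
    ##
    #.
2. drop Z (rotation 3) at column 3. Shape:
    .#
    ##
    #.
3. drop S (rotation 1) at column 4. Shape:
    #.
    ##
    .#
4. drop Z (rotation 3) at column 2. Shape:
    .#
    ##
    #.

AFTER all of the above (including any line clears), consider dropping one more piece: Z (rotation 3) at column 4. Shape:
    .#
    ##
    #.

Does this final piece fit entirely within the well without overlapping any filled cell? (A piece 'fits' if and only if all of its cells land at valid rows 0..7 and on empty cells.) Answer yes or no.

Answer: no

Derivation:
Drop 1: T rot1 at col 5 lands with bottom-row=0; cleared 0 line(s) (total 0); column heights now [0 0 0 0 0 3 2], max=3
Drop 2: Z rot3 at col 3 lands with bottom-row=0; cleared 0 line(s) (total 0); column heights now [0 0 0 2 3 3 2], max=3
Drop 3: S rot1 at col 4 lands with bottom-row=3; cleared 0 line(s) (total 0); column heights now [0 0 0 2 6 5 2], max=6
Drop 4: Z rot3 at col 2 lands with bottom-row=1; cleared 0 line(s) (total 0); column heights now [0 0 3 4 6 5 2], max=6
Test piece Z rot3 at col 4 (width 2): heights before test = [0 0 3 4 6 5 2]; fits = False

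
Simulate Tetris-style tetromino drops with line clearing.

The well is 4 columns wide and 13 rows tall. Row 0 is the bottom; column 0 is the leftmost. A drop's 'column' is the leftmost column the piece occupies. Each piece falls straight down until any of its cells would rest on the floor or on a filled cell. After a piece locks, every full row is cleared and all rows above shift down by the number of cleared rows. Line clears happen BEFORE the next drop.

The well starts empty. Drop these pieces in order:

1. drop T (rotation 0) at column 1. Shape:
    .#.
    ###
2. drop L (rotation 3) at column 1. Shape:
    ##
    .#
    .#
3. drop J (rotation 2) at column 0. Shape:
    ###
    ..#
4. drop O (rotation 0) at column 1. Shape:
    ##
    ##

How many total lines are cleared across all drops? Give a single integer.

Answer: 0

Derivation:
Drop 1: T rot0 at col 1 lands with bottom-row=0; cleared 0 line(s) (total 0); column heights now [0 1 2 1], max=2
Drop 2: L rot3 at col 1 lands with bottom-row=2; cleared 0 line(s) (total 0); column heights now [0 5 5 1], max=5
Drop 3: J rot2 at col 0 lands with bottom-row=5; cleared 0 line(s) (total 0); column heights now [7 7 7 1], max=7
Drop 4: O rot0 at col 1 lands with bottom-row=7; cleared 0 line(s) (total 0); column heights now [7 9 9 1], max=9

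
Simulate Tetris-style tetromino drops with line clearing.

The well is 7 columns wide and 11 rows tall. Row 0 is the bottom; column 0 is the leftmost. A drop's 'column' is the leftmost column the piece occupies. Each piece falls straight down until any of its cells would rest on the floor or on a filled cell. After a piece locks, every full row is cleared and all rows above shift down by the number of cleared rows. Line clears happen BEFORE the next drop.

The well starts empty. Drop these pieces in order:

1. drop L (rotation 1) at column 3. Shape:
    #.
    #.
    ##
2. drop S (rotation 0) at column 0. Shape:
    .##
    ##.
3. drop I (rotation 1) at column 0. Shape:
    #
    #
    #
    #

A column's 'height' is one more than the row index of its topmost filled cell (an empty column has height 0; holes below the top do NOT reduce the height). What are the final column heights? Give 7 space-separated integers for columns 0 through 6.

Drop 1: L rot1 at col 3 lands with bottom-row=0; cleared 0 line(s) (total 0); column heights now [0 0 0 3 1 0 0], max=3
Drop 2: S rot0 at col 0 lands with bottom-row=0; cleared 0 line(s) (total 0); column heights now [1 2 2 3 1 0 0], max=3
Drop 3: I rot1 at col 0 lands with bottom-row=1; cleared 0 line(s) (total 0); column heights now [5 2 2 3 1 0 0], max=5

Answer: 5 2 2 3 1 0 0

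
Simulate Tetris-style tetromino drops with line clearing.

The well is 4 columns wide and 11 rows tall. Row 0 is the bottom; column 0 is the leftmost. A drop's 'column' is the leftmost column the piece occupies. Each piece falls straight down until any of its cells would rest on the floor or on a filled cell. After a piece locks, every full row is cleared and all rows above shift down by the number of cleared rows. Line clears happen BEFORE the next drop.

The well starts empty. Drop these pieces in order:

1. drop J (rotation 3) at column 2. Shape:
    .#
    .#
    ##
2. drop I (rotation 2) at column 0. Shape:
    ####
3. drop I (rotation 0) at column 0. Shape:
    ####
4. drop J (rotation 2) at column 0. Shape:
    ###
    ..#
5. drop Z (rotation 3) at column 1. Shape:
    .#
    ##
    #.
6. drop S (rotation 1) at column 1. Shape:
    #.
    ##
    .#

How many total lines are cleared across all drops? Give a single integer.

Drop 1: J rot3 at col 2 lands with bottom-row=0; cleared 0 line(s) (total 0); column heights now [0 0 1 3], max=3
Drop 2: I rot2 at col 0 lands with bottom-row=3; cleared 1 line(s) (total 1); column heights now [0 0 1 3], max=3
Drop 3: I rot0 at col 0 lands with bottom-row=3; cleared 1 line(s) (total 2); column heights now [0 0 1 3], max=3
Drop 4: J rot2 at col 0 lands with bottom-row=1; cleared 1 line(s) (total 3); column heights now [0 0 2 2], max=2
Drop 5: Z rot3 at col 1 lands with bottom-row=1; cleared 0 line(s) (total 3); column heights now [0 3 4 2], max=4
Drop 6: S rot1 at col 1 lands with bottom-row=4; cleared 0 line(s) (total 3); column heights now [0 7 6 2], max=7

Answer: 3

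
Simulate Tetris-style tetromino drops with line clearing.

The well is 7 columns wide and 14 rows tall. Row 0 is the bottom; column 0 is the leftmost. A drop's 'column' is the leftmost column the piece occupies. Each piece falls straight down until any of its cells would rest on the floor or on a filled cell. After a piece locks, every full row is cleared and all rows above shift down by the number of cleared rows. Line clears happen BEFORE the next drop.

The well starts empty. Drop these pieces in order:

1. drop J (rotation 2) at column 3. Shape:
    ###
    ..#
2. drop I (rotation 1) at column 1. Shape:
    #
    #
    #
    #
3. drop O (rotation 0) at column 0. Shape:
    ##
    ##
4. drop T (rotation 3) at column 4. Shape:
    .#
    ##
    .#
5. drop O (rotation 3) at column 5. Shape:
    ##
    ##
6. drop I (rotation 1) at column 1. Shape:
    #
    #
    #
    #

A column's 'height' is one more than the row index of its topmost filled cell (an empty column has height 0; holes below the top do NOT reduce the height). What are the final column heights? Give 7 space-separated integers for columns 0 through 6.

Drop 1: J rot2 at col 3 lands with bottom-row=0; cleared 0 line(s) (total 0); column heights now [0 0 0 2 2 2 0], max=2
Drop 2: I rot1 at col 1 lands with bottom-row=0; cleared 0 line(s) (total 0); column heights now [0 4 0 2 2 2 0], max=4
Drop 3: O rot0 at col 0 lands with bottom-row=4; cleared 0 line(s) (total 0); column heights now [6 6 0 2 2 2 0], max=6
Drop 4: T rot3 at col 4 lands with bottom-row=2; cleared 0 line(s) (total 0); column heights now [6 6 0 2 4 5 0], max=6
Drop 5: O rot3 at col 5 lands with bottom-row=5; cleared 0 line(s) (total 0); column heights now [6 6 0 2 4 7 7], max=7
Drop 6: I rot1 at col 1 lands with bottom-row=6; cleared 0 line(s) (total 0); column heights now [6 10 0 2 4 7 7], max=10

Answer: 6 10 0 2 4 7 7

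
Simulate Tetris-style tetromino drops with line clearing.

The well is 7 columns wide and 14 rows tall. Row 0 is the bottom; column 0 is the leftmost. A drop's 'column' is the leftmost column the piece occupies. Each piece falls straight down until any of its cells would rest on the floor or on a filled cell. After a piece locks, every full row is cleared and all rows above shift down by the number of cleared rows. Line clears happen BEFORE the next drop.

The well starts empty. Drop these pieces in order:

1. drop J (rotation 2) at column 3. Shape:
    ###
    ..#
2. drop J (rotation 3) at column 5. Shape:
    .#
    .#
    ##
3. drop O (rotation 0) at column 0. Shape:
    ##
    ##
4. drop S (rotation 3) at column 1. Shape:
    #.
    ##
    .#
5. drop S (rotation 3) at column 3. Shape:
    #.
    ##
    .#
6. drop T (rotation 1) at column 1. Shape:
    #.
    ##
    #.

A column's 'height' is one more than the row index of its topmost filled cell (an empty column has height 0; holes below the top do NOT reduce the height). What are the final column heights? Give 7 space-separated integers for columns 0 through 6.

Drop 1: J rot2 at col 3 lands with bottom-row=0; cleared 0 line(s) (total 0); column heights now [0 0 0 2 2 2 0], max=2
Drop 2: J rot3 at col 5 lands with bottom-row=2; cleared 0 line(s) (total 0); column heights now [0 0 0 2 2 3 5], max=5
Drop 3: O rot0 at col 0 lands with bottom-row=0; cleared 0 line(s) (total 0); column heights now [2 2 0 2 2 3 5], max=5
Drop 4: S rot3 at col 1 lands with bottom-row=1; cleared 0 line(s) (total 0); column heights now [2 4 3 2 2 3 5], max=5
Drop 5: S rot3 at col 3 lands with bottom-row=2; cleared 0 line(s) (total 0); column heights now [2 4 3 5 4 3 5], max=5
Drop 6: T rot1 at col 1 lands with bottom-row=4; cleared 0 line(s) (total 0); column heights now [2 7 6 5 4 3 5], max=7

Answer: 2 7 6 5 4 3 5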